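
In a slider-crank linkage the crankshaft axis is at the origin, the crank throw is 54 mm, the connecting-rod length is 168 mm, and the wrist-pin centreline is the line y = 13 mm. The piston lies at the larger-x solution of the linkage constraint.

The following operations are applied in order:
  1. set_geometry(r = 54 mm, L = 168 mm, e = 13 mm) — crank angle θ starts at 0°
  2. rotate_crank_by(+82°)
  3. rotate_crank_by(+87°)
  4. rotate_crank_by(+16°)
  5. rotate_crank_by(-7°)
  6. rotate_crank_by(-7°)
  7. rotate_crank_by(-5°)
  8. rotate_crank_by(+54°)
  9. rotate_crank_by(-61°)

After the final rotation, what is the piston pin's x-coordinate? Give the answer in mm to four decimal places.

117.4665

set_geometry: r = 54 mm, L = 168 mm, e = 13 mm; θ ← 0°
rotate_crank_by(+82°): θ ← 0° +82° = 82°
rotate_crank_by(+87°): θ ← 82° +87° = 169°
rotate_crank_by(+16°): θ ← 169° +16° = 185°
rotate_crank_by(-7°): θ ← 185° -7° = 178°
rotate_crank_by(-7°): θ ← 178° -7° = 171°
rotate_crank_by(-5°): θ ← 171° -5° = 166°
rotate_crank_by(+54°): θ ← 166° +54° = 220°
rotate_crank_by(-61°): θ ← 220° -61° = 159°
crank pin P = (r cos θ, r sin θ) = (-50.413343, 19.351869)
h = r sin θ − e = 19.351869 − 13 = 6.351869
x = r cos θ + √(L² − h²) = -50.413343 + √(28224.0 − 40.3462) = -50.413343 + 167.879879 = 117.466536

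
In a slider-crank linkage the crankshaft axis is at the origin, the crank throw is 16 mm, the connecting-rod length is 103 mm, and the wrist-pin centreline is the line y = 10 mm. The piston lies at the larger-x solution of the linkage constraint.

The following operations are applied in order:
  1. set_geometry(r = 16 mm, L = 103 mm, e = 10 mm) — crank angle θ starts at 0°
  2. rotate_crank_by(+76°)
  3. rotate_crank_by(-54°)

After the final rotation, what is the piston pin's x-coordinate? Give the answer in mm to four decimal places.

set_geometry: r = 16 mm, L = 103 mm, e = 10 mm; θ ← 0°
rotate_crank_by(+76°): θ ← 0° +76° = 76°
rotate_crank_by(-54°): θ ← 76° -54° = 22°
crank pin P = (r cos θ, r sin θ) = (14.834942, 5.993705)
h = r sin θ − e = 5.993705 − 10 = -4.006295
x = r cos θ + √(L² − h²) = 14.834942 + √(10609.0 − 16.0504) = 14.834942 + 102.922056 = 117.756998

117.7570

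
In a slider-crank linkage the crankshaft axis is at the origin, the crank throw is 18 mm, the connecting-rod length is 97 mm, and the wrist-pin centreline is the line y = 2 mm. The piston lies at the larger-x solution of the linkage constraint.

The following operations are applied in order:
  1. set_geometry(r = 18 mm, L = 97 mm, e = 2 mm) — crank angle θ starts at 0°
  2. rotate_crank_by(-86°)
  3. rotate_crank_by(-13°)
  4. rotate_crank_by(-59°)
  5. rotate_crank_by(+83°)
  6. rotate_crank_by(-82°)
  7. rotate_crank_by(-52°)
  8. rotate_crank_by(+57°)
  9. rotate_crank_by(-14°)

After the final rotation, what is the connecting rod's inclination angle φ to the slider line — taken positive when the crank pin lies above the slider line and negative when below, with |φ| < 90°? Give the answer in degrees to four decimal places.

set_geometry: r = 18 mm, L = 97 mm, e = 2 mm; θ ← 0°
rotate_crank_by(-86°): θ ← 0° -86° = -86°
rotate_crank_by(-13°): θ ← -86° -13° = -99°
rotate_crank_by(-59°): θ ← -99° -59° = -158°
rotate_crank_by(+83°): θ ← -158° +83° = -75°
rotate_crank_by(-82°): θ ← -75° -82° = -157°
rotate_crank_by(-52°): θ ← -157° -52° = -209°
rotate_crank_by(+57°): θ ← -209° +57° = -152°
rotate_crank_by(-14°): θ ← -152° -14° = -166°
crank pin P = (r cos θ, r sin θ) = (-17.465323, -4.354594)
h = r sin θ − e = -4.354594 − 2 = -6.354594
sin φ = h / L = -6.354594 / 97 = -0.06551128
φ = arcsin(-0.06551128) = -3.756210°

-3.7562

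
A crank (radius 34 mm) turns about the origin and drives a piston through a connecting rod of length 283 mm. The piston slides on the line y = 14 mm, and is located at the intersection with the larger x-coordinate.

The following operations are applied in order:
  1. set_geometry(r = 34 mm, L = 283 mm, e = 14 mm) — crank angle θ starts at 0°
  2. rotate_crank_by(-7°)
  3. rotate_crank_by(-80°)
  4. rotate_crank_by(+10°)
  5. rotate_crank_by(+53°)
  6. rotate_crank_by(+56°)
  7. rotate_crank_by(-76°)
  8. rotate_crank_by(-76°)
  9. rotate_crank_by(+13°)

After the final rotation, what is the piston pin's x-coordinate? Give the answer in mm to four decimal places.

269.2106

set_geometry: r = 34 mm, L = 283 mm, e = 14 mm; θ ← 0°
rotate_crank_by(-7°): θ ← 0° -7° = -7°
rotate_crank_by(-80°): θ ← -7° -80° = -87°
rotate_crank_by(+10°): θ ← -87° +10° = -77°
rotate_crank_by(+53°): θ ← -77° +53° = -24°
rotate_crank_by(+56°): θ ← -24° +56° = 32°
rotate_crank_by(-76°): θ ← 32° -76° = -44°
rotate_crank_by(-76°): θ ← -44° -76° = -120°
rotate_crank_by(+13°): θ ← -120° +13° = -107°
crank pin P = (r cos θ, r sin θ) = (-9.940638, -32.514362)
h = r sin θ − e = -32.514362 − 14 = -46.514362
x = r cos θ + √(L² − h²) = -9.940638 + √(80089.0 − 2163.5858) = -9.940638 + 279.151239 = 269.210601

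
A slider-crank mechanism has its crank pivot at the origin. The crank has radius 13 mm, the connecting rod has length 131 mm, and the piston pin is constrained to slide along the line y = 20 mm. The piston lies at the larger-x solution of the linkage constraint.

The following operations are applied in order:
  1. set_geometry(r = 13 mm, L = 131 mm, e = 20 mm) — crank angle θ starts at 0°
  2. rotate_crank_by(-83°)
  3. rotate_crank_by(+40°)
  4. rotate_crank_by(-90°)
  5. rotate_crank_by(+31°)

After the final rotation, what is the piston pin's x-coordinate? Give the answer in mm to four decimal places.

124.1461

set_geometry: r = 13 mm, L = 131 mm, e = 20 mm; θ ← 0°
rotate_crank_by(-83°): θ ← 0° -83° = -83°
rotate_crank_by(+40°): θ ← -83° +40° = -43°
rotate_crank_by(-90°): θ ← -43° -90° = -133°
rotate_crank_by(+31°): θ ← -133° +31° = -102°
crank pin P = (r cos θ, r sin θ) = (-2.702852, -12.715919)
h = r sin θ − e = -12.715919 − 20 = -32.715919
x = r cos θ + √(L² − h²) = -2.702852 + √(17161.0 − 1070.3313) = -2.702852 + 126.848999 = 124.146147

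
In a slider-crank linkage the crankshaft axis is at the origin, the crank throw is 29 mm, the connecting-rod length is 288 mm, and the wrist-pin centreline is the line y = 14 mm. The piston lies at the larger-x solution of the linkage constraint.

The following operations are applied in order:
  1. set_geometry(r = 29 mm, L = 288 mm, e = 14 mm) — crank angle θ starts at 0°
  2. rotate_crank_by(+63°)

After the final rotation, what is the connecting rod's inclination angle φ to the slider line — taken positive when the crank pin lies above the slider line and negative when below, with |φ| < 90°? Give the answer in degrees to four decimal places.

2.3560

set_geometry: r = 29 mm, L = 288 mm, e = 14 mm; θ ← 0°
rotate_crank_by(+63°): θ ← 0° +63° = 63°
crank pin P = (r cos θ, r sin θ) = (13.165724, 25.839189)
h = r sin θ − e = 25.839189 − 14 = 11.839189
sin φ = h / L = 11.839189 / 288 = 0.04110830
φ = arcsin(0.04110830) = 2.355996°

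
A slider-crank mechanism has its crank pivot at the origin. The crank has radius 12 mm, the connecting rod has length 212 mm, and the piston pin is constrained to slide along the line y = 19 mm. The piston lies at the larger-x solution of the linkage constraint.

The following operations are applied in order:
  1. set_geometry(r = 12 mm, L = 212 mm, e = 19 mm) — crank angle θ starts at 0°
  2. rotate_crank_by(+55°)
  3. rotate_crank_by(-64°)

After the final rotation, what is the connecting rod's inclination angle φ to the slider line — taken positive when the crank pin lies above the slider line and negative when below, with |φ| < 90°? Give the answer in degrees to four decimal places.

-5.6515

set_geometry: r = 12 mm, L = 212 mm, e = 19 mm; θ ← 0°
rotate_crank_by(+55°): θ ← 0° +55° = 55°
rotate_crank_by(-64°): θ ← 55° -64° = -9°
crank pin P = (r cos θ, r sin θ) = (11.852260, -1.877214)
h = r sin θ − e = -1.877214 − 19 = -20.877214
sin φ = h / L = -20.877214 / 212 = -0.09847742
φ = arcsin(-0.09847742) = -5.651500°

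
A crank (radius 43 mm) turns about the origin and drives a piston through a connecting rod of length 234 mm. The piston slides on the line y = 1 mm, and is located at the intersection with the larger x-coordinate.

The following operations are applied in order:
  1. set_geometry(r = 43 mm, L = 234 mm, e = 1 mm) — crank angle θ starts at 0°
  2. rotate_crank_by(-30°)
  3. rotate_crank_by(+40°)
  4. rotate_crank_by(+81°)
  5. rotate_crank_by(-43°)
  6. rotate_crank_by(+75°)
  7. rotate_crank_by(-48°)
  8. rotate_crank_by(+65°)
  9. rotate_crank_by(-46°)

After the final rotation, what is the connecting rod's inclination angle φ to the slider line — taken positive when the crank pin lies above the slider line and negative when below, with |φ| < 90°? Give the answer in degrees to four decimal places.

10.3138

set_geometry: r = 43 mm, L = 234 mm, e = 1 mm; θ ← 0°
rotate_crank_by(-30°): θ ← 0° -30° = -30°
rotate_crank_by(+40°): θ ← -30° +40° = 10°
rotate_crank_by(+81°): θ ← 10° +81° = 91°
rotate_crank_by(-43°): θ ← 91° -43° = 48°
rotate_crank_by(+75°): θ ← 48° +75° = 123°
rotate_crank_by(-48°): θ ← 123° -48° = 75°
rotate_crank_by(+65°): θ ← 75° +65° = 140°
rotate_crank_by(-46°): θ ← 140° -46° = 94°
crank pin P = (r cos θ, r sin θ) = (-2.999528, 42.895254)
h = r sin θ − e = 42.895254 − 1 = 41.895254
sin φ = h / L = 41.895254 / 234 = 0.17903955
φ = arcsin(0.17903955) = 10.313821°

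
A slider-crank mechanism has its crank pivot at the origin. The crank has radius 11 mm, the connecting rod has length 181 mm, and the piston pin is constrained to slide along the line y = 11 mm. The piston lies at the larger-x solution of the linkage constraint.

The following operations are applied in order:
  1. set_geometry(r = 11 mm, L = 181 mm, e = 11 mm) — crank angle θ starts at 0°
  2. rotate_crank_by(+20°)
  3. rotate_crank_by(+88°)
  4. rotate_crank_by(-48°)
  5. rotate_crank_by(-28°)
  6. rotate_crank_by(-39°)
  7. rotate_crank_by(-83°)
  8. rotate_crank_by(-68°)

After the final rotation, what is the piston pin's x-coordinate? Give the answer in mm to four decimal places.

set_geometry: r = 11 mm, L = 181 mm, e = 11 mm; θ ← 0°
rotate_crank_by(+20°): θ ← 0° +20° = 20°
rotate_crank_by(+88°): θ ← 20° +88° = 108°
rotate_crank_by(-48°): θ ← 108° -48° = 60°
rotate_crank_by(-28°): θ ← 60° -28° = 32°
rotate_crank_by(-39°): θ ← 32° -39° = -7°
rotate_crank_by(-83°): θ ← -7° -83° = -90°
rotate_crank_by(-68°): θ ← -90° -68° = -158°
crank pin P = (r cos θ, r sin θ) = (-10.199022, -4.120673)
h = r sin θ − e = -4.120673 − 11 = -15.120673
x = r cos θ + √(L² − h²) = -10.199022 + √(32761.0 − 228.6347) = -10.199022 + 180.367307 = 170.168284

170.1683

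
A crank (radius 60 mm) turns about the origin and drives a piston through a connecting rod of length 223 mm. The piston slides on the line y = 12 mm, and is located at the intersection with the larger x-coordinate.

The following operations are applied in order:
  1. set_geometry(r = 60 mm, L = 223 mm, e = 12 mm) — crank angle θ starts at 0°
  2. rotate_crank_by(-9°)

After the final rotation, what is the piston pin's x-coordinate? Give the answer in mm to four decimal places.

281.2335

set_geometry: r = 60 mm, L = 223 mm, e = 12 mm; θ ← 0°
rotate_crank_by(-9°): θ ← 0° -9° = -9°
crank pin P = (r cos θ, r sin θ) = (59.261300, -9.386068)
h = r sin θ − e = -9.386068 − 12 = -21.386068
x = r cos θ + √(L² − h²) = 59.261300 + √(49729.0 − 457.3639) = 59.261300 + 221.972152 = 281.233452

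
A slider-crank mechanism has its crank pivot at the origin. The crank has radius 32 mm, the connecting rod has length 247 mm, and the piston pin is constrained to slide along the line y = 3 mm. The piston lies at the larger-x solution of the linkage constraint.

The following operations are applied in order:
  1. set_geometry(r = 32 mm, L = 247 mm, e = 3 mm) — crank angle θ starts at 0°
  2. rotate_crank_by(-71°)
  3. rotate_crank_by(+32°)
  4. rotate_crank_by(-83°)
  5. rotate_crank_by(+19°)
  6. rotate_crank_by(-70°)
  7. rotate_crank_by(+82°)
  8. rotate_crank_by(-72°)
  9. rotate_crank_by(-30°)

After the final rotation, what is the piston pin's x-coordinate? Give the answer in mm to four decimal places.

215.7845

set_geometry: r = 32 mm, L = 247 mm, e = 3 mm; θ ← 0°
rotate_crank_by(-71°): θ ← 0° -71° = -71°
rotate_crank_by(+32°): θ ← -71° +32° = -39°
rotate_crank_by(-83°): θ ← -39° -83° = -122°
rotate_crank_by(+19°): θ ← -122° +19° = -103°
rotate_crank_by(-70°): θ ← -103° -70° = -173°
rotate_crank_by(+82°): θ ← -173° +82° = -91°
rotate_crank_by(-72°): θ ← -91° -72° = -163°
rotate_crank_by(-30°): θ ← -163° -30° = -193°
crank pin P = (r cos θ, r sin θ) = (-31.179842, 7.198434)
h = r sin θ − e = 7.198434 − 3 = 4.198434
x = r cos θ + √(L² − h²) = -31.179842 + √(61009.0 − 17.6268) = -31.179842 + 246.964316 = 215.784473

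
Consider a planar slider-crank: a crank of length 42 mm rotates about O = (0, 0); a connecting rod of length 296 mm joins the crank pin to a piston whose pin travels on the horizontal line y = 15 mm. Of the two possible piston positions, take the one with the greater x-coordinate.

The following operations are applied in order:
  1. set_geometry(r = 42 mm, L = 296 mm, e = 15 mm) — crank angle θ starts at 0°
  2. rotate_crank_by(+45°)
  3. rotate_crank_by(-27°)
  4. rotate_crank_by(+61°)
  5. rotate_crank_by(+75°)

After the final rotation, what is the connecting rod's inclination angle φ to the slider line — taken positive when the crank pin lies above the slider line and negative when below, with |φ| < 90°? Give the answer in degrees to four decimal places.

0.6604

set_geometry: r = 42 mm, L = 296 mm, e = 15 mm; θ ← 0°
rotate_crank_by(+45°): θ ← 0° +45° = 45°
rotate_crank_by(-27°): θ ← 45° -27° = 18°
rotate_crank_by(+61°): θ ← 18° +61° = 79°
rotate_crank_by(+75°): θ ← 79° +75° = 154°
crank pin P = (r cos θ, r sin θ) = (-37.749350, 18.411588)
h = r sin θ − e = 18.411588 − 15 = 3.411588
sin φ = h / L = 3.411588 / 296 = 0.01152564
φ = arcsin(0.01152564) = 0.660385°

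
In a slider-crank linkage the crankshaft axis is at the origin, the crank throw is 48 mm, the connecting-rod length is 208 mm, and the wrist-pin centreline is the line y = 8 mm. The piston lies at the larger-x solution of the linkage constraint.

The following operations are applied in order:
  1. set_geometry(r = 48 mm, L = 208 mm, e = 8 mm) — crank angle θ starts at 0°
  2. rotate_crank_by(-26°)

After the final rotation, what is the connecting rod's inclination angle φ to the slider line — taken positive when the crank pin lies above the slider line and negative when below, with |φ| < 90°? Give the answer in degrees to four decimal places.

-8.0261

set_geometry: r = 48 mm, L = 208 mm, e = 8 mm; θ ← 0°
rotate_crank_by(-26°): θ ← 0° -26° = -26°
crank pin P = (r cos θ, r sin θ) = (43.142114, -21.041815)
h = r sin θ − e = -21.041815 − 8 = -29.041815
sin φ = h / L = -29.041815 / 208 = -0.13962411
φ = arcsin(-0.13962411) = -8.026096°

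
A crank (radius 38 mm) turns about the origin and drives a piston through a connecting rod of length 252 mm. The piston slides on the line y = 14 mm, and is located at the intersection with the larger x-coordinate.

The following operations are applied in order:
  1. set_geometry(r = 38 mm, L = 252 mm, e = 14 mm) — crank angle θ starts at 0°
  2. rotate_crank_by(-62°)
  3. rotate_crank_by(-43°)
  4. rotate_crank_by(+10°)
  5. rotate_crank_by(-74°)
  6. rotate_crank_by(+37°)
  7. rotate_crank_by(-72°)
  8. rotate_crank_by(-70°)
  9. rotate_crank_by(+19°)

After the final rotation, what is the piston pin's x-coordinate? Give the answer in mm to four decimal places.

set_geometry: r = 38 mm, L = 252 mm, e = 14 mm; θ ← 0°
rotate_crank_by(-62°): θ ← 0° -62° = -62°
rotate_crank_by(-43°): θ ← -62° -43° = -105°
rotate_crank_by(+10°): θ ← -105° +10° = -95°
rotate_crank_by(-74°): θ ← -95° -74° = -169°
rotate_crank_by(+37°): θ ← -169° +37° = -132°
rotate_crank_by(-72°): θ ← -132° -72° = -204°
rotate_crank_by(-70°): θ ← -204° -70° = -274°
rotate_crank_by(+19°): θ ← -274° +19° = -255°
crank pin P = (r cos θ, r sin θ) = (-9.835124, 36.705181)
h = r sin θ − e = 36.705181 − 14 = 22.705181
x = r cos θ + √(L² − h²) = -9.835124 + √(63504.0 − 515.5253) = -9.835124 + 250.975048 = 241.139924

241.1399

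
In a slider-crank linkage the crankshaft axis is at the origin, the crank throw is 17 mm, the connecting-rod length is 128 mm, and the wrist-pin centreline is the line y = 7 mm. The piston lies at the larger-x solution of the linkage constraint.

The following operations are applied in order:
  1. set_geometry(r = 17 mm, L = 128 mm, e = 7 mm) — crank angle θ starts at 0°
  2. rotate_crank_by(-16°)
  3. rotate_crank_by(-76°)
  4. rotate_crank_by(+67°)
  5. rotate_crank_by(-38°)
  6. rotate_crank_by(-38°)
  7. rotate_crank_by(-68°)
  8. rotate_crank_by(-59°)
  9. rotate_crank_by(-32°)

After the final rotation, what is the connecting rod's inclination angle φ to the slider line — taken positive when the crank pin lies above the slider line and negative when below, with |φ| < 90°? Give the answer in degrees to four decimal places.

4.3648

set_geometry: r = 17 mm, L = 128 mm, e = 7 mm; θ ← 0°
rotate_crank_by(-16°): θ ← 0° -16° = -16°
rotate_crank_by(-76°): θ ← -16° -76° = -92°
rotate_crank_by(+67°): θ ← -92° +67° = -25°
rotate_crank_by(-38°): θ ← -25° -38° = -63°
rotate_crank_by(-38°): θ ← -63° -38° = -101°
rotate_crank_by(-68°): θ ← -101° -68° = -169°
rotate_crank_by(-59°): θ ← -169° -59° = -228°
rotate_crank_by(-32°): θ ← -228° -32° = -260°
crank pin P = (r cos θ, r sin θ) = (-2.952019, 16.741732)
h = r sin θ − e = 16.741732 − 7 = 9.741732
sin φ = h / L = 9.741732 / 128 = 0.07610728
φ = arcsin(0.07610728) = 4.364847°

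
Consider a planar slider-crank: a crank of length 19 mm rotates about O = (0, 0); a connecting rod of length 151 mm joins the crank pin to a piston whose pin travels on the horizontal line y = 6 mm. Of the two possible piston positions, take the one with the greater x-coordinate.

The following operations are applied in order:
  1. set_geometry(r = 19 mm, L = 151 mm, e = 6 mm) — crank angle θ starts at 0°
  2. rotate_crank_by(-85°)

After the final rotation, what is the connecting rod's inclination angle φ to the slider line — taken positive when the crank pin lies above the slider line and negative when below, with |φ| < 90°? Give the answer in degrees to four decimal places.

set_geometry: r = 19 mm, L = 151 mm, e = 6 mm; θ ← 0°
rotate_crank_by(-85°): θ ← 0° -85° = -85°
crank pin P = (r cos θ, r sin θ) = (1.655959, -18.927699)
h = r sin θ − e = -18.927699 − 6 = -24.927699
sin φ = h / L = -24.927699 / 151 = -0.16508410
φ = arcsin(-0.16508410) = -9.502120°

-9.5021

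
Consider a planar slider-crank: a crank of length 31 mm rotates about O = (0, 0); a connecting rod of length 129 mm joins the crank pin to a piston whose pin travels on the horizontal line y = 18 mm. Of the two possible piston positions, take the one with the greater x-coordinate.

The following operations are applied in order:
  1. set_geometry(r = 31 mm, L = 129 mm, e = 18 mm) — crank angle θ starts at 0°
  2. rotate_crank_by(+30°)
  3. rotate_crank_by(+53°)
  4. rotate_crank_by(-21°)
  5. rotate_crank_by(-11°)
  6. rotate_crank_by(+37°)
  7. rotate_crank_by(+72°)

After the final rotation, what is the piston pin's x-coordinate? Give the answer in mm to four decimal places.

99.6573

set_geometry: r = 31 mm, L = 129 mm, e = 18 mm; θ ← 0°
rotate_crank_by(+30°): θ ← 0° +30° = 30°
rotate_crank_by(+53°): θ ← 30° +53° = 83°
rotate_crank_by(-21°): θ ← 83° -21° = 62°
rotate_crank_by(-11°): θ ← 62° -11° = 51°
rotate_crank_by(+37°): θ ← 51° +37° = 88°
rotate_crank_by(+72°): θ ← 88° +72° = 160°
crank pin P = (r cos θ, r sin θ) = (-29.130471, 10.602624)
h = r sin θ − e = 10.602624 − 18 = -7.397376
x = r cos θ + √(L² − h²) = -29.130471 + √(16641.0 − 54.7212) = -29.130471 + 128.787728 = 99.657257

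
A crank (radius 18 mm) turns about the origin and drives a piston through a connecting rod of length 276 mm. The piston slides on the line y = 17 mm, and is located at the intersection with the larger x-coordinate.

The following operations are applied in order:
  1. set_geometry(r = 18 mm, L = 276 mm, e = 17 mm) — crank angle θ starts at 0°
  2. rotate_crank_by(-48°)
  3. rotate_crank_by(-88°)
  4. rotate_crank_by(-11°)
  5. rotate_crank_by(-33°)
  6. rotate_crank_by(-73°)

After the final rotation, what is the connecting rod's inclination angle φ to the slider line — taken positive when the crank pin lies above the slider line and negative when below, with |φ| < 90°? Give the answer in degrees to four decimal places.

set_geometry: r = 18 mm, L = 276 mm, e = 17 mm; θ ← 0°
rotate_crank_by(-48°): θ ← 0° -48° = -48°
rotate_crank_by(-88°): θ ← -48° -88° = -136°
rotate_crank_by(-11°): θ ← -136° -11° = -147°
rotate_crank_by(-33°): θ ← -147° -33° = -180°
rotate_crank_by(-73°): θ ← -180° -73° = -253°
crank pin P = (r cos θ, r sin θ) = (-5.262691, 17.213486)
h = r sin θ − e = 17.213486 − 17 = 0.213486
sin φ = h / L = 0.213486 / 276 = 0.00077350
φ = arcsin(0.00077350) = 0.044318°

0.0443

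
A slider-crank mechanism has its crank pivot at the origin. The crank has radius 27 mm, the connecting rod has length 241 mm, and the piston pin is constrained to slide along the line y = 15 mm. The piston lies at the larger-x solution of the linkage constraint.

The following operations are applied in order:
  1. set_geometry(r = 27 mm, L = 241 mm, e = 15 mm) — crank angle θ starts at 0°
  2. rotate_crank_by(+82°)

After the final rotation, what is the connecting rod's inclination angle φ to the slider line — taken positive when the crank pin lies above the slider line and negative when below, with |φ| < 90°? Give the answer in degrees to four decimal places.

set_geometry: r = 27 mm, L = 241 mm, e = 15 mm; θ ← 0°
rotate_crank_by(+82°): θ ← 0° +82° = 82°
crank pin P = (r cos θ, r sin θ) = (3.757674, 26.737238)
h = r sin θ − e = 26.737238 − 15 = 11.737238
sin φ = h / L = 11.737238 / 241 = 0.04870223
φ = arcsin(0.04870223) = 2.791537°

2.7915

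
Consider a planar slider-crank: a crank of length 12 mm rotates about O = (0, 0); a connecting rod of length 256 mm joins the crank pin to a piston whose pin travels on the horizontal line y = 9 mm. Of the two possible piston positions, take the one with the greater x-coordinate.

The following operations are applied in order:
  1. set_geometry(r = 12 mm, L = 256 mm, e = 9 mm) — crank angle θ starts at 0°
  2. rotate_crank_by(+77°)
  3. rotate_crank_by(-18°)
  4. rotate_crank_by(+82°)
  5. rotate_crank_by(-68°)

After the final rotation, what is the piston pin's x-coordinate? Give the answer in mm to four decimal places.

set_geometry: r = 12 mm, L = 256 mm, e = 9 mm; θ ← 0°
rotate_crank_by(+77°): θ ← 0° +77° = 77°
rotate_crank_by(-18°): θ ← 77° -18° = 59°
rotate_crank_by(+82°): θ ← 59° +82° = 141°
rotate_crank_by(-68°): θ ← 141° -68° = 73°
crank pin P = (r cos θ, r sin θ) = (3.508460, 11.475657)
h = r sin θ − e = 11.475657 − 9 = 2.475657
x = r cos θ + √(L² − h²) = 3.508460 + √(65536.0 − 6.1289) = 3.508460 + 255.988029 = 259.496490

259.4965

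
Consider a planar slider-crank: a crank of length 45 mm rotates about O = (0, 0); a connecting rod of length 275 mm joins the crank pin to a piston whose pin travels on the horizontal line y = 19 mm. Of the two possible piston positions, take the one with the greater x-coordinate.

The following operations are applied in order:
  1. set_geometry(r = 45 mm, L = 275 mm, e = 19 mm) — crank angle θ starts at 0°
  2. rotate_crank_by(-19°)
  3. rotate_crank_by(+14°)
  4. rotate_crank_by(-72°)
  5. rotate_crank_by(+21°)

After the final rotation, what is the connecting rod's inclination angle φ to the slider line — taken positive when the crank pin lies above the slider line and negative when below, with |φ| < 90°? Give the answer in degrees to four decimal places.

-11.8150

set_geometry: r = 45 mm, L = 275 mm, e = 19 mm; θ ← 0°
rotate_crank_by(-19°): θ ← 0° -19° = -19°
rotate_crank_by(+14°): θ ← -19° +14° = -5°
rotate_crank_by(-72°): θ ← -5° -72° = -77°
rotate_crank_by(+21°): θ ← -77° +21° = -56°
crank pin P = (r cos θ, r sin θ) = (25.163681, -37.306691)
h = r sin θ − e = -37.306691 − 19 = -56.306691
sin φ = h / L = -56.306691 / 275 = -0.20475160
φ = arcsin(-0.20475160) = -11.814959°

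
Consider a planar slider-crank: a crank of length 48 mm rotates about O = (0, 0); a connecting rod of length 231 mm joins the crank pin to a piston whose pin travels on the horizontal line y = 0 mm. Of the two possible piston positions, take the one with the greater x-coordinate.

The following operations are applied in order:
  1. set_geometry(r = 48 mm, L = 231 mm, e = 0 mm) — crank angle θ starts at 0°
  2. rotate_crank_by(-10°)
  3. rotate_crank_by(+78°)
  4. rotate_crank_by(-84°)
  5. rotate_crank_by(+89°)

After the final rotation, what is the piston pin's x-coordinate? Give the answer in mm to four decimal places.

set_geometry: r = 48 mm, L = 231 mm, e = 0 mm; θ ← 0°
rotate_crank_by(-10°): θ ← 0° -10° = -10°
rotate_crank_by(+78°): θ ← -10° +78° = 68°
rotate_crank_by(-84°): θ ← 68° -84° = -16°
rotate_crank_by(+89°): θ ← -16° +89° = 73°
crank pin P = (r cos θ, r sin θ) = (14.033842, 45.902628)
h = r sin θ − e = 45.902628 − 0 = 45.902628
x = r cos θ + √(L² − h²) = 14.033842 + √(53361.0 − 2107.0513) = 14.033842 + 226.393350 = 240.427191

240.4272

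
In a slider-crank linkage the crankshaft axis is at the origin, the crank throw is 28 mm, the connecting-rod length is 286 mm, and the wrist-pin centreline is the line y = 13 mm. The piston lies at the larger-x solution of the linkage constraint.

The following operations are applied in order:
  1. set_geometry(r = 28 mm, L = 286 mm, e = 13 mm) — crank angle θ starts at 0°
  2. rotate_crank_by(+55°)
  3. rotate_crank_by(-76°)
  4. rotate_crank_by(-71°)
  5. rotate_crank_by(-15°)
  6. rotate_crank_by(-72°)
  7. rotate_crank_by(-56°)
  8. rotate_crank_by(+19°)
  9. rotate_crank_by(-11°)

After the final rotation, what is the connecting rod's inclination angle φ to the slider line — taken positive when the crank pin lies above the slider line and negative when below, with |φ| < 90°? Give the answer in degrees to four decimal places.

set_geometry: r = 28 mm, L = 286 mm, e = 13 mm; θ ← 0°
rotate_crank_by(+55°): θ ← 0° +55° = 55°
rotate_crank_by(-76°): θ ← 55° -76° = -21°
rotate_crank_by(-71°): θ ← -21° -71° = -92°
rotate_crank_by(-15°): θ ← -92° -15° = -107°
rotate_crank_by(-72°): θ ← -107° -72° = -179°
rotate_crank_by(-56°): θ ← -179° -56° = -235°
rotate_crank_by(+19°): θ ← -235° +19° = -216°
rotate_crank_by(-11°): θ ← -216° -11° = -227°
crank pin P = (r cos θ, r sin θ) = (-19.095954, 20.477904)
h = r sin θ − e = 20.477904 − 13 = 7.477904
sin φ = h / L = 7.477904 / 286 = 0.02614652
φ = arcsin(0.02614652) = 1.498256°

1.4983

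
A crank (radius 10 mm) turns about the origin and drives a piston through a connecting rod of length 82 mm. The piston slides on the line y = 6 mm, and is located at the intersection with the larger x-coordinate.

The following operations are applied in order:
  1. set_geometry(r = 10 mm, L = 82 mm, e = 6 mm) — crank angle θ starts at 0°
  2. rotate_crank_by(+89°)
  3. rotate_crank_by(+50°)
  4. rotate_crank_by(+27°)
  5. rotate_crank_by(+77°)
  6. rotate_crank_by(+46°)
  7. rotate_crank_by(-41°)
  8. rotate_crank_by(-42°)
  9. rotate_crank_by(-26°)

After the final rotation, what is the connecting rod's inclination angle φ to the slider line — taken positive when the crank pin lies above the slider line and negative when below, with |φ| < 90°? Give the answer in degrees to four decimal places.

set_geometry: r = 10 mm, L = 82 mm, e = 6 mm; θ ← 0°
rotate_crank_by(+89°): θ ← 0° +89° = 89°
rotate_crank_by(+50°): θ ← 89° +50° = 139°
rotate_crank_by(+27°): θ ← 139° +27° = 166°
rotate_crank_by(+77°): θ ← 166° +77° = 243°
rotate_crank_by(+46°): θ ← 243° +46° = 289°
rotate_crank_by(-41°): θ ← 289° -41° = 248°
rotate_crank_by(-42°): θ ← 248° -42° = 206°
rotate_crank_by(-26°): θ ← 206° -26° = 180°
crank pin P = (r cos θ, r sin θ) = (-10.000000, 0.000000)
h = r sin θ − e = 0.000000 − 6 = -6.000000
sin φ = h / L = -6.000000 / 82 = -0.07317073
φ = arcsin(-0.07317073) = -4.196124°

-4.1961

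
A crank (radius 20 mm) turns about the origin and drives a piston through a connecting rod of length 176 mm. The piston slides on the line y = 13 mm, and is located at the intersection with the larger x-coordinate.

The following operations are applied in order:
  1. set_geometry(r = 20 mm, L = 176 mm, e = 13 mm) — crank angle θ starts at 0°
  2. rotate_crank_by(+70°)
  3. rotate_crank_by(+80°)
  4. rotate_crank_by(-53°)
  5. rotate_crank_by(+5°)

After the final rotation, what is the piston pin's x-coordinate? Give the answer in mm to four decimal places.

set_geometry: r = 20 mm, L = 176 mm, e = 13 mm; θ ← 0°
rotate_crank_by(+70°): θ ← 0° +70° = 70°
rotate_crank_by(+80°): θ ← 70° +80° = 150°
rotate_crank_by(-53°): θ ← 150° -53° = 97°
rotate_crank_by(+5°): θ ← 97° +5° = 102°
crank pin P = (r cos θ, r sin θ) = (-4.158234, 19.562952)
h = r sin θ − e = 19.562952 − 13 = 6.562952
x = r cos θ + √(L² − h²) = -4.158234 + √(30976.0 − 43.0723) = -4.158234 + 175.877593 = 171.719359

171.7194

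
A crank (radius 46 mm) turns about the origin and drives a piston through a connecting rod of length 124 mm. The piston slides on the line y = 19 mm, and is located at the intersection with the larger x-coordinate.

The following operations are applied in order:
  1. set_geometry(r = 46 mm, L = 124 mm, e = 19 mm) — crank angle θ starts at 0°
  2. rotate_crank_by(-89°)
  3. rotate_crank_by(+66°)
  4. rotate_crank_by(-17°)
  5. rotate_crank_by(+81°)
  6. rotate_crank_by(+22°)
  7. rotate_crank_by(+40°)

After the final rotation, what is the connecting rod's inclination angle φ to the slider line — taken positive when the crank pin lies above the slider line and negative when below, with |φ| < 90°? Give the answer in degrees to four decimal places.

set_geometry: r = 46 mm, L = 124 mm, e = 19 mm; θ ← 0°
rotate_crank_by(-89°): θ ← 0° -89° = -89°
rotate_crank_by(+66°): θ ← -89° +66° = -23°
rotate_crank_by(-17°): θ ← -23° -17° = -40°
rotate_crank_by(+81°): θ ← -40° +81° = 41°
rotate_crank_by(+22°): θ ← 41° +22° = 63°
rotate_crank_by(+40°): θ ← 63° +40° = 103°
crank pin P = (r cos θ, r sin θ) = (-10.347748, 44.821023)
h = r sin θ − e = 44.821023 − 19 = 25.821023
sin φ = h / L = 25.821023 / 124 = 0.20823406
φ = arcsin(0.20823406) = 12.018883°

12.0189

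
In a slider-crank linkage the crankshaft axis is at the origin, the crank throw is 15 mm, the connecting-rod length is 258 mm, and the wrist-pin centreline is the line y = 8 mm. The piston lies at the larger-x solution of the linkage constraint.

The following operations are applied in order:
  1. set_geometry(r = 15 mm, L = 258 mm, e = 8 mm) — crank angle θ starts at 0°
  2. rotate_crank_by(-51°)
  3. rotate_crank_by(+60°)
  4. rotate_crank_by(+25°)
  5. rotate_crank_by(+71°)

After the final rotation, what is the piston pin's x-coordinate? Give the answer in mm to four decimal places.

set_geometry: r = 15 mm, L = 258 mm, e = 8 mm; θ ← 0°
rotate_crank_by(-51°): θ ← 0° -51° = -51°
rotate_crank_by(+60°): θ ← -51° +60° = 9°
rotate_crank_by(+25°): θ ← 9° +25° = 34°
rotate_crank_by(+71°): θ ← 34° +71° = 105°
crank pin P = (r cos θ, r sin θ) = (-3.882286, 14.488887)
h = r sin θ − e = 14.488887 − 8 = 6.488887
x = r cos θ + √(L² − h²) = -3.882286 + √(66564.0 − 42.1057) = -3.882286 + 257.918387 = 254.036101

254.0361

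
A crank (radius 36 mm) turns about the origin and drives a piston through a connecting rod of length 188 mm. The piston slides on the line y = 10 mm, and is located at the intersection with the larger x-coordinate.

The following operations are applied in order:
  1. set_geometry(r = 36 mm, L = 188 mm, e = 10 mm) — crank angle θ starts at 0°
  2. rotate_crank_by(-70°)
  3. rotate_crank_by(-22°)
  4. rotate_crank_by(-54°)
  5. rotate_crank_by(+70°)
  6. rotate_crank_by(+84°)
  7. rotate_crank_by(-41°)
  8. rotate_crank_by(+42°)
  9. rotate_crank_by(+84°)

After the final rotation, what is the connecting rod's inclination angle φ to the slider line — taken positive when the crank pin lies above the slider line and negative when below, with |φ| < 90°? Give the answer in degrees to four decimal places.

7.9342

set_geometry: r = 36 mm, L = 188 mm, e = 10 mm; θ ← 0°
rotate_crank_by(-70°): θ ← 0° -70° = -70°
rotate_crank_by(-22°): θ ← -70° -22° = -92°
rotate_crank_by(-54°): θ ← -92° -54° = -146°
rotate_crank_by(+70°): θ ← -146° +70° = -76°
rotate_crank_by(+84°): θ ← -76° +84° = 8°
rotate_crank_by(-41°): θ ← 8° -41° = -33°
rotate_crank_by(+42°): θ ← -33° +42° = 9°
rotate_crank_by(+84°): θ ← 9° +84° = 93°
crank pin P = (r cos θ, r sin θ) = (-1.884094, 35.950663)
h = r sin θ − e = 35.950663 − 10 = 25.950663
sin φ = h / L = 25.950663 / 188 = 0.13803544
φ = arcsin(0.13803544) = 7.934182°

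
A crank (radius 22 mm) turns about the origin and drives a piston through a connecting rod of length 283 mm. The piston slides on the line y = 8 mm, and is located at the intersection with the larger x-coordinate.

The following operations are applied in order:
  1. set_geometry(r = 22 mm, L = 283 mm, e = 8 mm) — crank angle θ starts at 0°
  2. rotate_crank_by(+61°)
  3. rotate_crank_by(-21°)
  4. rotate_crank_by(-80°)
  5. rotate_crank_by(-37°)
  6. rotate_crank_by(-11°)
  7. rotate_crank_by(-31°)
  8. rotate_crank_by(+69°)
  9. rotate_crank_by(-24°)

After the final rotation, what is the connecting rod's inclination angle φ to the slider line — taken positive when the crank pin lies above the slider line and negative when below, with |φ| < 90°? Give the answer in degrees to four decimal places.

-5.9117

set_geometry: r = 22 mm, L = 283 mm, e = 8 mm; θ ← 0°
rotate_crank_by(+61°): θ ← 0° +61° = 61°
rotate_crank_by(-21°): θ ← 61° -21° = 40°
rotate_crank_by(-80°): θ ← 40° -80° = -40°
rotate_crank_by(-37°): θ ← -40° -37° = -77°
rotate_crank_by(-11°): θ ← -77° -11° = -88°
rotate_crank_by(-31°): θ ← -88° -31° = -119°
rotate_crank_by(+69°): θ ← -119° +69° = -50°
rotate_crank_by(-24°): θ ← -50° -24° = -74°
crank pin P = (r cos θ, r sin θ) = (6.064022, -21.147757)
h = r sin θ − e = -21.147757 − 8 = -29.147757
sin φ = h / L = -29.147757 / 283 = -0.10299561
φ = arcsin(-0.10299561) = -5.911697°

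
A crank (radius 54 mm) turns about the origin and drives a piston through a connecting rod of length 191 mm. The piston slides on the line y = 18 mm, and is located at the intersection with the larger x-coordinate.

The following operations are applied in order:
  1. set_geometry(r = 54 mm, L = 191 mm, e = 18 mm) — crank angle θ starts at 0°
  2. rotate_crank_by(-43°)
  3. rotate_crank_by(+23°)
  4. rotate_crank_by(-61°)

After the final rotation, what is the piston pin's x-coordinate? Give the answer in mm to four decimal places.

set_geometry: r = 54 mm, L = 191 mm, e = 18 mm; θ ← 0°
rotate_crank_by(-43°): θ ← 0° -43° = -43°
rotate_crank_by(+23°): θ ← -43° +23° = -20°
rotate_crank_by(-61°): θ ← -20° -61° = -81°
crank pin P = (r cos θ, r sin θ) = (8.447461, -53.335170)
h = r sin θ − e = -53.335170 − 18 = -71.335170
x = r cos θ + √(L² − h²) = 8.447461 + √(36481.0 − 5088.7065) = 8.447461 + 177.178705 = 185.626166

185.6262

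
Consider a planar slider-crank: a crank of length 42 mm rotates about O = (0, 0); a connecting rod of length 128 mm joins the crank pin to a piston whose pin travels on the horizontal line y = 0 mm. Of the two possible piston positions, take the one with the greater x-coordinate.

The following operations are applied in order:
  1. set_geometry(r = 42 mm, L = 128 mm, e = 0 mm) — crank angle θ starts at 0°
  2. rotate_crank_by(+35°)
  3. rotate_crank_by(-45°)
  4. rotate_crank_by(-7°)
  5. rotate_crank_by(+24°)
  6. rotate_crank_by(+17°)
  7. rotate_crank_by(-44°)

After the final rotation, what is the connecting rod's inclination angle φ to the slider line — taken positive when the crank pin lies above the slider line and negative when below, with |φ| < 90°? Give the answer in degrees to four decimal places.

set_geometry: r = 42 mm, L = 128 mm, e = 0 mm; θ ← 0°
rotate_crank_by(+35°): θ ← 0° +35° = 35°
rotate_crank_by(-45°): θ ← 35° -45° = -10°
rotate_crank_by(-7°): θ ← -10° -7° = -17°
rotate_crank_by(+24°): θ ← -17° +24° = 7°
rotate_crank_by(+17°): θ ← 7° +17° = 24°
rotate_crank_by(-44°): θ ← 24° -44° = -20°
crank pin P = (r cos θ, r sin θ) = (39.467090, -14.364846)
h = r sin θ − e = -14.364846 − 0 = -14.364846
sin φ = h / L = -14.364846 / 128 = -0.11222536
φ = arcsin(-0.11222536) = -6.443614°

-6.4436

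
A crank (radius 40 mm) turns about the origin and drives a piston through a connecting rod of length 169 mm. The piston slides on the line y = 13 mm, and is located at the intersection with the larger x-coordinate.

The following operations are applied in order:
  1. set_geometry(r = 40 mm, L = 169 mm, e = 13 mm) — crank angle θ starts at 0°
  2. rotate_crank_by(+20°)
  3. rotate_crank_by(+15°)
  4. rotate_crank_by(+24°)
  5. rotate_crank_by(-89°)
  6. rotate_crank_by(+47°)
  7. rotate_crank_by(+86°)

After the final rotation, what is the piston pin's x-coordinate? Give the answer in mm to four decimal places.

157.9939

set_geometry: r = 40 mm, L = 169 mm, e = 13 mm; θ ← 0°
rotate_crank_by(+20°): θ ← 0° +20° = 20°
rotate_crank_by(+15°): θ ← 20° +15° = 35°
rotate_crank_by(+24°): θ ← 35° +24° = 59°
rotate_crank_by(-89°): θ ← 59° -89° = -30°
rotate_crank_by(+47°): θ ← -30° +47° = 17°
rotate_crank_by(+86°): θ ← 17° +86° = 103°
crank pin P = (r cos θ, r sin θ) = (-8.998042, 38.974803)
h = r sin θ − e = 38.974803 − 13 = 25.974803
x = r cos θ + √(L² − h²) = -8.998042 + √(28561.0 − 674.6904) = -8.998042 + 166.991945 = 157.993903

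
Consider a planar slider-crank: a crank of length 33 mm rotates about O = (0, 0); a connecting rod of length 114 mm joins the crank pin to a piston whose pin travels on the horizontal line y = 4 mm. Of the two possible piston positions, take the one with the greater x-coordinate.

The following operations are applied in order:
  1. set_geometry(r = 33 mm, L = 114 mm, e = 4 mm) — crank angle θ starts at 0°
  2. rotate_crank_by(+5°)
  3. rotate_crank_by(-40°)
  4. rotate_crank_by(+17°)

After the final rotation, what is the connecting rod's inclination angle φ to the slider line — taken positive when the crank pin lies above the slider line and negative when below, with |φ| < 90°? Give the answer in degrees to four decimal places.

set_geometry: r = 33 mm, L = 114 mm, e = 4 mm; θ ← 0°
rotate_crank_by(+5°): θ ← 0° +5° = 5°
rotate_crank_by(-40°): θ ← 5° -40° = -35°
rotate_crank_by(+17°): θ ← -35° +17° = -18°
crank pin P = (r cos θ, r sin θ) = (31.384865, -10.197561)
h = r sin θ − e = -10.197561 − 4 = -14.197561
sin φ = h / L = -14.197561 / 114 = -0.12454001
φ = arcsin(-0.12454001) = -7.154193°

-7.1542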